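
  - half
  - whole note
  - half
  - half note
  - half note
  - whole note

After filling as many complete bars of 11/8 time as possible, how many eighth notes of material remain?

One bar of 11/8 = 11 eighth notes.
In eighth notes: half = 4; whole note = 8; half = 4; half note = 4; half note = 4; whole note = 8.
Altogether 4 + 8 + 4 + 4 + 4 + 8 = 32.
32 ÷ 11 = 2 complete bars with 10 eighth notes remaining.

10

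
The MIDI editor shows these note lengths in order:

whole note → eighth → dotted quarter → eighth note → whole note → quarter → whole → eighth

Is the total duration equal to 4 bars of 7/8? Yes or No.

One bar of 7/8 = 7 eighth notes, so 4 bars = 28.
In eighth notes: whole note = 8; eighth = 1; dotted quarter = 3; eighth note = 1; whole note = 8; quarter = 2; whole = 8; eighth = 1.
Adding: 8 + 1 + 3 + 1 + 8 + 2 + 8 + 1 = 32.
32 exceeds 28, so the answer is No.

No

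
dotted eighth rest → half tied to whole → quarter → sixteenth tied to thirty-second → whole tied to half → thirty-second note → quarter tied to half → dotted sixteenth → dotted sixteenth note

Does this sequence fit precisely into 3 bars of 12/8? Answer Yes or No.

One bar of 12/8 = 48 thirty-second notes, so 3 bars = 144.
Working in thirty-second notes: dotted eighth rest = 6; half tied to whole (half + whole) = 48; quarter = 8; sixteenth tied to thirty-second (sixteenth + thirty-second) = 3; whole tied to half (whole + half) = 48; thirty-second note = 1; quarter tied to half (quarter + half) = 24; dotted sixteenth = 3; dotted sixteenth note = 3.
Altogether 6 + 48 + 8 + 3 + 48 + 1 + 24 + 3 + 3 = 144.
144 equals 144, so the answer is Yes.

Yes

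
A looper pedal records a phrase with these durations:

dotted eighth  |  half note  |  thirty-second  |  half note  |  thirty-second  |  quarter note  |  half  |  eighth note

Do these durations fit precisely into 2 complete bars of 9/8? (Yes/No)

One bar of 9/8 = 36 thirty-second notes, so 2 bars = 72.
Working in thirty-second notes: dotted eighth = 6; half note = 16; thirty-second = 1; half note = 16; thirty-second = 1; quarter note = 8; half = 16; eighth note = 4.
Altogether 6 + 16 + 1 + 16 + 1 + 8 + 16 + 4 = 68.
68 falls short of 72, so the answer is No.

No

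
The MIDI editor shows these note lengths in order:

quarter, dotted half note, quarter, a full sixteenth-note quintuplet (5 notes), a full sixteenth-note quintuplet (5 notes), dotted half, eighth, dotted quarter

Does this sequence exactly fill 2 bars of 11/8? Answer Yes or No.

No

One bar of 11/8 = 11 eighth notes, so 2 bars = 22.
In eighth notes: quarter = 2; dotted half note = 6; quarter = 2; a full sixteenth-note quintuplet (5 notes) (five quintuplet sixteenths span one quarter) = 2; a full sixteenth-note quintuplet (5 notes) (five quintuplet sixteenths span one quarter) = 2; dotted half = 6; eighth = 1; dotted quarter = 3.
Total: 2 + 6 + 2 + 2 + 2 + 6 + 1 + 3 = 24.
24 exceeds 22, so the answer is No.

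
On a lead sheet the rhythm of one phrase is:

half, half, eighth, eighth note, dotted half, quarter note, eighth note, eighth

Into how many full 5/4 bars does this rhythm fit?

One bar of 5/4 = 10 eighth notes.
Working in eighth notes: half = 4; half = 4; eighth = 1; eighth note = 1; dotted half = 6; quarter note = 2; eighth note = 1; eighth = 1.
Total: 4 + 4 + 1 + 1 + 6 + 2 + 1 + 1 = 20.
20 ÷ 10 = 2 complete bars with 0 left over.

2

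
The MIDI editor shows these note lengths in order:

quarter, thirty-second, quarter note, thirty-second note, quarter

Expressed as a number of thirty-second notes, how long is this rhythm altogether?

Convert each value to thirty-second notes: quarter = 8; thirty-second = 1; quarter note = 8; thirty-second note = 1; quarter = 8.
Altogether 8 + 1 + 8 + 1 + 8 = 26 thirty-second notes.

26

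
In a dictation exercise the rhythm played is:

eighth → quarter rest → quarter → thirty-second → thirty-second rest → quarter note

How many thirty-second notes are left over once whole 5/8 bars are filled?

One bar of 5/8 = 20 thirty-second notes.
Express everything in thirty-second notes: eighth = 4; quarter rest = 8; quarter = 8; thirty-second = 1; thirty-second rest = 1; quarter note = 8.
Total: 4 + 8 + 8 + 1 + 1 + 8 = 30.
30 ÷ 20 = 1 complete bar with 10 thirty-second notes remaining.

10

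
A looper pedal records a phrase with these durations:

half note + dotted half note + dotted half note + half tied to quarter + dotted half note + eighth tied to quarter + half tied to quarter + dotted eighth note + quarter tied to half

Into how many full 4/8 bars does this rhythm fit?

One bar of 4/8 = 8 sixteenth notes.
In sixteenth notes: half note = 8; dotted half note = 12; dotted half note = 12; half tied to quarter (half + quarter) = 12; dotted half note = 12; eighth tied to quarter (eighth + quarter) = 6; half tied to quarter (half + quarter) = 12; dotted eighth note = 3; quarter tied to half (quarter + half) = 12.
Altogether 8 + 12 + 12 + 12 + 12 + 6 + 12 + 3 + 12 = 89.
89 ÷ 8 = 11 complete bars with 1 left over.

11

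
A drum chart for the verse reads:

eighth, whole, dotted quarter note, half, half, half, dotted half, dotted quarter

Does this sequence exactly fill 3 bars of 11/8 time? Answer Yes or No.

One bar of 11/8 = 11 eighth notes, so 3 bars = 33.
Working in eighth notes: eighth = 1; whole = 8; dotted quarter note = 3; half = 4; half = 4; half = 4; dotted half = 6; dotted quarter = 3.
Total: 1 + 8 + 3 + 4 + 4 + 4 + 6 + 3 = 33.
33 equals 33, so the answer is Yes.

Yes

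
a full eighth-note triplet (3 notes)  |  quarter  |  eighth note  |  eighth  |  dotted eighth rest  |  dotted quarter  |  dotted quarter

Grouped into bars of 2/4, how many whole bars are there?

3

One bar of 2/4 = 8 sixteenth notes.
Convert each value to sixteenth notes: a full eighth-note triplet (3 notes) (three triplet eighths span one quarter) = 4; quarter = 4; eighth note = 2; eighth = 2; dotted eighth rest = 3; dotted quarter = 6; dotted quarter = 6.
Adding: 4 + 4 + 2 + 2 + 3 + 6 + 6 = 27.
27 ÷ 8 = 3 complete bars with 3 left over.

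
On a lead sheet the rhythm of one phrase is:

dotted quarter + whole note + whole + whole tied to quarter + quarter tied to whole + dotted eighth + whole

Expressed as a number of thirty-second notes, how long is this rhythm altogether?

Convert each value to thirty-second notes: dotted quarter = 12; whole note = 32; whole = 32; whole tied to quarter (whole + quarter) = 40; quarter tied to whole (quarter + whole) = 40; dotted eighth = 6; whole = 32.
Sum: 12 + 32 + 32 + 40 + 40 + 6 + 32 = 194 thirty-second notes.

194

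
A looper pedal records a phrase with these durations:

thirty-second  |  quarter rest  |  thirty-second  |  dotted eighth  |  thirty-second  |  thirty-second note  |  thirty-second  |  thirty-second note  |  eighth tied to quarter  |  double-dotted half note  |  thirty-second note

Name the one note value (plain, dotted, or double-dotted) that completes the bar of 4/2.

The bar of 4/2 = 64 thirty-second notes.
Working in thirty-second notes: thirty-second = 1; quarter rest = 8; thirty-second = 1; dotted eighth = 6; thirty-second = 1; thirty-second note = 1; thirty-second = 1; thirty-second note = 1; eighth tied to quarter (eighth + quarter) = 12; double-dotted half note = 28; thirty-second note = 1.
Altogether 1 + 8 + 1 + 6 + 1 + 1 + 1 + 1 + 12 + 28 + 1 = 61.
Remaining: 64 − 61 = 3 thirty-second notes, which is a dotted sixteenth note.

dotted sixteenth note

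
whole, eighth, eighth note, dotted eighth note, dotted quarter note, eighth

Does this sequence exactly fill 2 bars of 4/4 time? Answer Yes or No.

One bar of 4/4 = 16 sixteenth notes, so 2 bars = 32.
Working in sixteenth notes: whole = 16; eighth = 2; eighth note = 2; dotted eighth note = 3; dotted quarter note = 6; eighth = 2.
Sum: 16 + 2 + 2 + 3 + 6 + 2 = 31.
31 falls short of 32, so the answer is No.

No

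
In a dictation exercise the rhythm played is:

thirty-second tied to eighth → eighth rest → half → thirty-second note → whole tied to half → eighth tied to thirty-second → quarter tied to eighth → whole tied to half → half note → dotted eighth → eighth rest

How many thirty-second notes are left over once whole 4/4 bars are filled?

5

One bar of 4/4 = 32 thirty-second notes.
Convert each value to thirty-second notes: thirty-second tied to eighth (thirty-second + eighth) = 5; eighth rest = 4; half = 16; thirty-second note = 1; whole tied to half (whole + half) = 48; eighth tied to thirty-second (eighth + thirty-second) = 5; quarter tied to eighth (quarter + eighth) = 12; whole tied to half (whole + half) = 48; half note = 16; dotted eighth = 6; eighth rest = 4.
Adding: 5 + 4 + 16 + 1 + 48 + 5 + 12 + 48 + 16 + 6 + 4 = 165.
165 ÷ 32 = 5 complete bars with 5 thirty-second notes remaining.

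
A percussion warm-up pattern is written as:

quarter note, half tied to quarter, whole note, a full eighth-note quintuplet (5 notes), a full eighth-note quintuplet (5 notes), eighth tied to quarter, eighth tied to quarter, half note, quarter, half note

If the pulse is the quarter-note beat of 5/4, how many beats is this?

One quarter-note beat = 2 eighth notes.
Convert each value to eighth notes: quarter note = 2; half tied to quarter (half + quarter) = 6; whole note = 8; a full eighth-note quintuplet (5 notes) (five quintuplet eighths span one half) = 4; a full eighth-note quintuplet (5 notes) (five quintuplet eighths span one half) = 4; eighth tied to quarter (eighth + quarter) = 3; eighth tied to quarter (eighth + quarter) = 3; half note = 4; quarter = 2; half note = 4.
Altogether 2 + 6 + 8 + 4 + 4 + 3 + 3 + 4 + 2 + 4 = 40.
40 ÷ 2 = 20 beats.

20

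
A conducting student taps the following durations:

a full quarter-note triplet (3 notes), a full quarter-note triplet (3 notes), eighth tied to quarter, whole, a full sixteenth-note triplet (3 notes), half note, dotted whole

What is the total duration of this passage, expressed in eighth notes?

36

Working in eighth notes: a full quarter-note triplet (3 notes) (three triplet quarters span one half) = 4; a full quarter-note triplet (3 notes) (three triplet quarters span one half) = 4; eighth tied to quarter (eighth + quarter) = 3; whole = 8; a full sixteenth-note triplet (3 notes) (three triplet sixteenths span one eighth) = 1; half note = 4; dotted whole = 12.
Altogether 4 + 4 + 3 + 8 + 1 + 4 + 12 = 36 eighth notes.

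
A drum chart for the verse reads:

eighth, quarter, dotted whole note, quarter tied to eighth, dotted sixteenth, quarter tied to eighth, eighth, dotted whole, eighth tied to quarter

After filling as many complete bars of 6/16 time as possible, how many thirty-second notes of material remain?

One bar of 6/16 = 12 thirty-second notes.
Each duration in thirty-second notes: eighth = 4; quarter = 8; dotted whole note = 48; quarter tied to eighth (quarter + eighth) = 12; dotted sixteenth = 3; quarter tied to eighth (quarter + eighth) = 12; eighth = 4; dotted whole = 48; eighth tied to quarter (eighth + quarter) = 12.
Sum: 4 + 8 + 48 + 12 + 3 + 12 + 4 + 48 + 12 = 151.
151 ÷ 12 = 12 complete bars with 7 thirty-second notes remaining.

7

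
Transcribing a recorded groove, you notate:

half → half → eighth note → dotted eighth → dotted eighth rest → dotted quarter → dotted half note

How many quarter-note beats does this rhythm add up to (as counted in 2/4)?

One quarter-note beat = 4 sixteenth notes.
Working in sixteenth notes: half = 8; half = 8; eighth note = 2; dotted eighth = 3; dotted eighth rest = 3; dotted quarter = 6; dotted half note = 12.
Altogether 8 + 8 + 2 + 3 + 3 + 6 + 12 = 42.
42 ÷ 4 = 10.5 beats.

10.5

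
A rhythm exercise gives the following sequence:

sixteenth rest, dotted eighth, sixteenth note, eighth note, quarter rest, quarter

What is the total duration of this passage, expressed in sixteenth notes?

In sixteenth notes: sixteenth rest = 1; dotted eighth = 3; sixteenth note = 1; eighth note = 2; quarter rest = 4; quarter = 4.
Altogether 1 + 3 + 1 + 2 + 4 + 4 = 15 sixteenth notes.

15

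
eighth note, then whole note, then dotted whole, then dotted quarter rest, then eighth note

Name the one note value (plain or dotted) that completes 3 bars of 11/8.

whole note

3 bars of 11/8 = 33 eighth notes.
In eighth notes: eighth note = 1; whole note = 8; dotted whole = 12; dotted quarter rest = 3; eighth note = 1.
Altogether 1 + 8 + 12 + 3 + 1 = 25.
Remaining: 33 − 25 = 8 eighth notes, which is a whole note.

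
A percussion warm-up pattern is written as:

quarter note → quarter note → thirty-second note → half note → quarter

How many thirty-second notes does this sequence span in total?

41

Convert each value to thirty-second notes: quarter note = 8; quarter note = 8; thirty-second note = 1; half note = 16; quarter = 8.
Adding: 8 + 8 + 1 + 16 + 8 = 41 thirty-second notes.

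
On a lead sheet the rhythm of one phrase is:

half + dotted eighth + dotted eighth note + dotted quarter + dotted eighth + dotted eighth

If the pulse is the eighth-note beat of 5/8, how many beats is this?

One eighth-note beat = 2 sixteenth notes.
In sixteenth notes: half = 8; dotted eighth = 3; dotted eighth note = 3; dotted quarter = 6; dotted eighth = 3; dotted eighth = 3.
Total: 8 + 3 + 3 + 6 + 3 + 3 = 26.
26 ÷ 2 = 13 beats.

13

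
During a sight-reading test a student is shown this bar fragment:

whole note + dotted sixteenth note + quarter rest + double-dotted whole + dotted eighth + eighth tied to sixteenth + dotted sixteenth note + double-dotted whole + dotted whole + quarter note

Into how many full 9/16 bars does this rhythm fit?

One bar of 9/16 = 18 thirty-second notes.
In thirty-second notes: whole note = 32; dotted sixteenth note = 3; quarter rest = 8; double-dotted whole = 56; dotted eighth = 6; eighth tied to sixteenth (eighth + sixteenth) = 6; dotted sixteenth note = 3; double-dotted whole = 56; dotted whole = 48; quarter note = 8.
Adding: 32 + 3 + 8 + 56 + 6 + 6 + 3 + 56 + 48 + 8 = 226.
226 ÷ 18 = 12 complete bars with 10 left over.

12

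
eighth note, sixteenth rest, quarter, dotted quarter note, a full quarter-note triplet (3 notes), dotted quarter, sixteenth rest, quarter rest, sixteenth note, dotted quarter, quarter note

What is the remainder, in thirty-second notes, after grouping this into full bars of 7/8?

2

One bar of 7/8 = 14 sixteenth notes.
Each duration in sixteenth notes: eighth note = 2; sixteenth rest = 1; quarter = 4; dotted quarter note = 6; a full quarter-note triplet (3 notes) (three triplet quarters span one half) = 8; dotted quarter = 6; sixteenth rest = 1; quarter rest = 4; sixteenth note = 1; dotted quarter = 6; quarter note = 4.
Altogether 2 + 1 + 4 + 6 + 8 + 6 + 1 + 4 + 1 + 6 + 4 = 43.
43 ÷ 14 = 3 complete bars with 1 sixteenth note remaining = 2 thirty-second notes.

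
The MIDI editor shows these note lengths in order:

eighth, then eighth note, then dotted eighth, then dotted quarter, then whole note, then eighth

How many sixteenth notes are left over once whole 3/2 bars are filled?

One bar of 3/2 = 24 sixteenth notes.
Convert each value to sixteenth notes: eighth = 2; eighth note = 2; dotted eighth = 3; dotted quarter = 6; whole note = 16; eighth = 2.
Total: 2 + 2 + 3 + 6 + 16 + 2 = 31.
31 ÷ 24 = 1 complete bar with 7 sixteenth notes remaining.

7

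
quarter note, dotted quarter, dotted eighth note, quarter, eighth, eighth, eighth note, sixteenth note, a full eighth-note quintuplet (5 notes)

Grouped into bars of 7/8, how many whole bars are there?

One bar of 7/8 = 14 sixteenth notes.
Express everything in sixteenth notes: quarter note = 4; dotted quarter = 6; dotted eighth note = 3; quarter = 4; eighth = 2; eighth = 2; eighth note = 2; sixteenth note = 1; a full eighth-note quintuplet (5 notes) (five quintuplet eighths span one half) = 8.
Sum: 4 + 6 + 3 + 4 + 2 + 2 + 2 + 1 + 8 = 32.
32 ÷ 14 = 2 complete bars with 4 left over.

2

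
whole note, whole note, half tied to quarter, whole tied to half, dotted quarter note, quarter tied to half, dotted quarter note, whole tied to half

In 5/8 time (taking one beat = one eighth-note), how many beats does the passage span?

One eighth-note beat = 2 sixteenth notes.
Each duration in sixteenth notes: whole note = 16; whole note = 16; half tied to quarter (half + quarter) = 12; whole tied to half (whole + half) = 24; dotted quarter note = 6; quarter tied to half (quarter + half) = 12; dotted quarter note = 6; whole tied to half (whole + half) = 24.
Altogether 16 + 16 + 12 + 24 + 6 + 12 + 6 + 24 = 116.
116 ÷ 2 = 58 beats.

58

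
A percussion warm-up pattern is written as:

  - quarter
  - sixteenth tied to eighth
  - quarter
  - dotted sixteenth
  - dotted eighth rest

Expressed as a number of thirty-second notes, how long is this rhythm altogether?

31

Convert each value to thirty-second notes: quarter = 8; sixteenth tied to eighth (sixteenth + eighth) = 6; quarter = 8; dotted sixteenth = 3; dotted eighth rest = 6.
Altogether 8 + 6 + 8 + 3 + 6 = 31 thirty-second notes.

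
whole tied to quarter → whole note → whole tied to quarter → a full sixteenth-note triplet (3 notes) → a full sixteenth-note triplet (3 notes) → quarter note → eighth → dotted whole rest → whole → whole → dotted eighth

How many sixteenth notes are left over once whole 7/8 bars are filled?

One bar of 7/8 = 14 sixteenth notes.
Convert each value to sixteenth notes: whole tied to quarter (whole + quarter) = 20; whole note = 16; whole tied to quarter (whole + quarter) = 20; a full sixteenth-note triplet (3 notes) (three triplet sixteenths span one eighth) = 2; a full sixteenth-note triplet (3 notes) (three triplet sixteenths span one eighth) = 2; quarter note = 4; eighth = 2; dotted whole rest = 24; whole = 16; whole = 16; dotted eighth = 3.
Adding: 20 + 16 + 20 + 2 + 2 + 4 + 2 + 24 + 16 + 16 + 3 = 125.
125 ÷ 14 = 8 complete bars with 13 sixteenth notes remaining.

13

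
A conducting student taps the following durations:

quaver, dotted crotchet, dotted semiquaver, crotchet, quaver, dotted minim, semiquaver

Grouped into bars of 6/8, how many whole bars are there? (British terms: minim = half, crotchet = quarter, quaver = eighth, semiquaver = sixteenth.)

2

One bar of 6/8 = 24 thirty-second notes.
Express everything in thirty-second notes: quaver = 4; dotted crotchet = 12; dotted semiquaver = 3; crotchet = 8; quaver = 4; dotted minim = 24; semiquaver = 2.
Adding: 4 + 12 + 3 + 8 + 4 + 24 + 2 = 57.
57 ÷ 24 = 2 complete bars with 9 left over.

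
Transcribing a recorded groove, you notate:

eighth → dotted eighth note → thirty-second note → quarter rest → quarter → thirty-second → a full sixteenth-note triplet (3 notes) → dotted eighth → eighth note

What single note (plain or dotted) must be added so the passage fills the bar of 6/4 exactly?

The bar of 6/4 = 48 thirty-second notes.
Convert each value to thirty-second notes: eighth = 4; dotted eighth note = 6; thirty-second note = 1; quarter rest = 8; quarter = 8; thirty-second = 1; a full sixteenth-note triplet (3 notes) (three triplet sixteenths span one eighth) = 4; dotted eighth = 6; eighth note = 4.
Adding: 4 + 6 + 1 + 8 + 8 + 1 + 4 + 6 + 4 = 42.
Remaining: 48 − 42 = 6 thirty-second notes, which is a dotted eighth note.

dotted eighth note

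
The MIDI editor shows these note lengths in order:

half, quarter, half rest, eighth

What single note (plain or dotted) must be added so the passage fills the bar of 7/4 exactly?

dotted quarter note

The bar of 7/4 = 14 eighth notes.
Working in eighth notes: half = 4; quarter = 2; half rest = 4; eighth = 1.
Sum: 4 + 2 + 4 + 1 = 11.
Remaining: 14 − 11 = 3 eighth notes, which is a dotted quarter note.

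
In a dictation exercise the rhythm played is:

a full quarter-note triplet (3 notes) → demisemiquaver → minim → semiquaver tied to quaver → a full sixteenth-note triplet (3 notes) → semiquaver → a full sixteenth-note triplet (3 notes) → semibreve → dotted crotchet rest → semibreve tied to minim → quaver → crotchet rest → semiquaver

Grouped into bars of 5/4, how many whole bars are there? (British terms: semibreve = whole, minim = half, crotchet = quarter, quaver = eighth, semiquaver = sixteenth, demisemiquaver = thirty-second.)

One bar of 5/4 = 40 thirty-second notes.
Working in thirty-second notes: a full quarter-note triplet (3 notes) (three triplet quarters span one half) = 16; demisemiquaver = 1; minim = 16; semiquaver tied to quaver (semiquaver + quaver) = 6; a full sixteenth-note triplet (3 notes) (three triplet sixteenths span one eighth) = 4; semiquaver = 2; a full sixteenth-note triplet (3 notes) (three triplet sixteenths span one eighth) = 4; semibreve = 32; dotted crotchet rest = 12; semibreve tied to minim (semibreve + minim) = 48; quaver = 4; crotchet rest = 8; semiquaver = 2.
Adding: 16 + 1 + 16 + 6 + 4 + 2 + 4 + 32 + 12 + 48 + 4 + 8 + 2 = 155.
155 ÷ 40 = 3 complete bars with 35 left over.

3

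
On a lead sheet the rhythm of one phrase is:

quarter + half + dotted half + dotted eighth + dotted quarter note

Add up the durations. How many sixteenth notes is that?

33

Working in sixteenth notes: quarter = 4; half = 8; dotted half = 12; dotted eighth = 3; dotted quarter note = 6.
Adding: 4 + 8 + 12 + 3 + 6 = 33 sixteenth notes.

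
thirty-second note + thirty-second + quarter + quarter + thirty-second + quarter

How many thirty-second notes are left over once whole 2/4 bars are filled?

One bar of 2/4 = 16 thirty-second notes.
Express everything in thirty-second notes: thirty-second note = 1; thirty-second = 1; quarter = 8; quarter = 8; thirty-second = 1; quarter = 8.
Altogether 1 + 1 + 8 + 8 + 1 + 8 = 27.
27 ÷ 16 = 1 complete bar with 11 thirty-second notes remaining.

11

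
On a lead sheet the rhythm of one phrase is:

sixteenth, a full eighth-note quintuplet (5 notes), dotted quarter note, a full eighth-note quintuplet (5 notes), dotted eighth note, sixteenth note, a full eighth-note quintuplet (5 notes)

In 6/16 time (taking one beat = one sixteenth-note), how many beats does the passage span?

One sixteenth-note beat = 2 thirty-second notes.
Working in thirty-second notes: sixteenth = 2; a full eighth-note quintuplet (5 notes) (five quintuplet eighths span one half) = 16; dotted quarter note = 12; a full eighth-note quintuplet (5 notes) (five quintuplet eighths span one half) = 16; dotted eighth note = 6; sixteenth note = 2; a full eighth-note quintuplet (5 notes) (five quintuplet eighths span one half) = 16.
Sum: 2 + 16 + 12 + 16 + 6 + 2 + 16 = 70.
70 ÷ 2 = 35 beats.

35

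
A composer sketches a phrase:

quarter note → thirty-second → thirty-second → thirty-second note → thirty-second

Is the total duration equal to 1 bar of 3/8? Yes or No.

Yes

One bar of 3/8 = 12 thirty-second notes.
Each duration in thirty-second notes: quarter note = 8; thirty-second = 1; thirty-second = 1; thirty-second note = 1; thirty-second = 1.
Sum: 8 + 1 + 1 + 1 + 1 = 12.
12 equals 12, so the answer is Yes.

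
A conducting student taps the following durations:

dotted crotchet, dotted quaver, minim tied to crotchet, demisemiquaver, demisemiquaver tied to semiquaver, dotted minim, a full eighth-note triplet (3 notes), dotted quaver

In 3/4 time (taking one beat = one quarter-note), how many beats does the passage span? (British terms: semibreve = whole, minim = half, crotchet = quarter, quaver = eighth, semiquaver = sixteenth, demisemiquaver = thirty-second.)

One quarter-note beat = 8 thirty-second notes.
Working in thirty-second notes: dotted crotchet = 12; dotted quaver = 6; minim tied to crotchet (minim + crotchet) = 24; demisemiquaver = 1; demisemiquaver tied to semiquaver (demisemiquaver + semiquaver) = 3; dotted minim = 24; a full eighth-note triplet (3 notes) (three triplet eighths span one quarter) = 8; dotted quaver = 6.
Adding: 12 + 6 + 24 + 1 + 3 + 24 + 8 + 6 = 84.
84 ÷ 8 = 10.5 beats.

10.5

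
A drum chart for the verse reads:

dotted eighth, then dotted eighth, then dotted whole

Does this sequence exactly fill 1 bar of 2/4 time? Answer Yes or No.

One bar of 2/4 = 8 sixteenth notes.
Express everything in sixteenth notes: dotted eighth = 3; dotted eighth = 3; dotted whole = 24.
Sum: 3 + 3 + 24 = 30.
30 exceeds 8, so the answer is No.

No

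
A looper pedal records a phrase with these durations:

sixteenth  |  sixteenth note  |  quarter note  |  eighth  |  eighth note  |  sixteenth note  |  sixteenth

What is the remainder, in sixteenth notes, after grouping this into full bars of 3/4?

One bar of 3/4 = 12 sixteenth notes.
Convert each value to sixteenth notes: sixteenth = 1; sixteenth note = 1; quarter note = 4; eighth = 2; eighth note = 2; sixteenth note = 1; sixteenth = 1.
Sum: 1 + 1 + 4 + 2 + 2 + 1 + 1 = 12.
12 ÷ 12 = 1 complete bar with 0 sixteenth notes remaining.

0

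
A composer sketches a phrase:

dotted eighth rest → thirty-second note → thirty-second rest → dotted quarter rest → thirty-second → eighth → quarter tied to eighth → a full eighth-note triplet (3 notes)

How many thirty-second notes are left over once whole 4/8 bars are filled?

13

One bar of 4/8 = 16 thirty-second notes.
In thirty-second notes: dotted eighth rest = 6; thirty-second note = 1; thirty-second rest = 1; dotted quarter rest = 12; thirty-second = 1; eighth = 4; quarter tied to eighth (quarter + eighth) = 12; a full eighth-note triplet (3 notes) (three triplet eighths span one quarter) = 8.
Total: 6 + 1 + 1 + 12 + 1 + 4 + 12 + 8 = 45.
45 ÷ 16 = 2 complete bars with 13 thirty-second notes remaining.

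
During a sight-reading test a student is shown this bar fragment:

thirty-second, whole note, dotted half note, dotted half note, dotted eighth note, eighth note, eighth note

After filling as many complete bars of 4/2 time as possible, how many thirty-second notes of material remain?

31

One bar of 4/2 = 64 thirty-second notes.
Convert each value to thirty-second notes: thirty-second = 1; whole note = 32; dotted half note = 24; dotted half note = 24; dotted eighth note = 6; eighth note = 4; eighth note = 4.
Adding: 1 + 32 + 24 + 24 + 6 + 4 + 4 = 95.
95 ÷ 64 = 1 complete bar with 31 thirty-second notes remaining.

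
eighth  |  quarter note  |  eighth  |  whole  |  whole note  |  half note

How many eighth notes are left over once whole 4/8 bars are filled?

One bar of 4/8 = 4 eighth notes.
Express everything in eighth notes: eighth = 1; quarter note = 2; eighth = 1; whole = 8; whole note = 8; half note = 4.
Altogether 1 + 2 + 1 + 8 + 8 + 4 = 24.
24 ÷ 4 = 6 complete bars with 0 eighth notes remaining.

0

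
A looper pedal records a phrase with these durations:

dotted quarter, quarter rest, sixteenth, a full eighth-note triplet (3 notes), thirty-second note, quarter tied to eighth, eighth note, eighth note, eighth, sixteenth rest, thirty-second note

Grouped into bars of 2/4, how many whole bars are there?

One bar of 2/4 = 16 thirty-second notes.
In thirty-second notes: dotted quarter = 12; quarter rest = 8; sixteenth = 2; a full eighth-note triplet (3 notes) (three triplet eighths span one quarter) = 8; thirty-second note = 1; quarter tied to eighth (quarter + eighth) = 12; eighth note = 4; eighth note = 4; eighth = 4; sixteenth rest = 2; thirty-second note = 1.
Altogether 12 + 8 + 2 + 8 + 1 + 12 + 4 + 4 + 4 + 2 + 1 = 58.
58 ÷ 16 = 3 complete bars with 10 left over.

3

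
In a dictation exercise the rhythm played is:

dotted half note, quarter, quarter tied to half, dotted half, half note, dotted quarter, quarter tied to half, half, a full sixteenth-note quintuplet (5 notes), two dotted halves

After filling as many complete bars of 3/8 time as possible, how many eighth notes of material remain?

0

One bar of 3/8 = 3 eighth notes.
Convert each value to eighth notes: dotted half note = 6; quarter = 2; quarter tied to half (quarter + half) = 6; dotted half = 6; half note = 4; dotted quarter = 3; quarter tied to half (quarter + half) = 6; half = 4; a full sixteenth-note quintuplet (5 notes) (five quintuplet sixteenths span one quarter) = 2; dotted half = 6; dotted half = 6.
Altogether 6 + 2 + 6 + 6 + 4 + 3 + 6 + 4 + 2 + 6 + 6 = 51.
51 ÷ 3 = 17 complete bars with 0 eighth notes remaining.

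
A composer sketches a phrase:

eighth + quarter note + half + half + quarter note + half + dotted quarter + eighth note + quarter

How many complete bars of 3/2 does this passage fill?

One bar of 3/2 = 12 eighth notes.
Each duration in eighth notes: eighth = 1; quarter note = 2; half = 4; half = 4; quarter note = 2; half = 4; dotted quarter = 3; eighth note = 1; quarter = 2.
Altogether 1 + 2 + 4 + 4 + 2 + 4 + 3 + 1 + 2 = 23.
23 ÷ 12 = 1 complete bar with 11 left over.

1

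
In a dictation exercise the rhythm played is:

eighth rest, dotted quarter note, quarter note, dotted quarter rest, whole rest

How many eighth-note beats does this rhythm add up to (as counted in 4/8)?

One eighth-note beat = 2 sixteenth notes.
In sixteenth notes: eighth rest = 2; dotted quarter note = 6; quarter note = 4; dotted quarter rest = 6; whole rest = 16.
Total: 2 + 6 + 4 + 6 + 16 = 34.
34 ÷ 2 = 17 beats.

17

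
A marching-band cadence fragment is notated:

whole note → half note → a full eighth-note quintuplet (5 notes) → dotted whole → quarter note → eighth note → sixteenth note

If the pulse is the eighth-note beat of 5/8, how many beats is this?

One eighth-note beat = 2 sixteenth notes.
In sixteenth notes: whole note = 16; half note = 8; a full eighth-note quintuplet (5 notes) (five quintuplet eighths span one half) = 8; dotted whole = 24; quarter note = 4; eighth note = 2; sixteenth note = 1.
Altogether 16 + 8 + 8 + 24 + 4 + 2 + 1 = 63.
63 ÷ 2 = 31.5 beats.

31.5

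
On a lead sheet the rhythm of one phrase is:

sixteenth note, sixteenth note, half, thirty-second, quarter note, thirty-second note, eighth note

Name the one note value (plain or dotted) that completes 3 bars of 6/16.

sixteenth note

3 bars of 6/16 = 36 thirty-second notes.
Convert each value to thirty-second notes: sixteenth note = 2; sixteenth note = 2; half = 16; thirty-second = 1; quarter note = 8; thirty-second note = 1; eighth note = 4.
Altogether 2 + 2 + 16 + 1 + 8 + 1 + 4 = 34.
Remaining: 36 − 34 = 2 thirty-second notes, which is a sixteenth note.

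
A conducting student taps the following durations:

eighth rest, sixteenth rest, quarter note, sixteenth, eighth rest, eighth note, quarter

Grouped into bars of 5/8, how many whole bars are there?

1

One bar of 5/8 = 10 sixteenth notes.
Each duration in sixteenth notes: eighth rest = 2; sixteenth rest = 1; quarter note = 4; sixteenth = 1; eighth rest = 2; eighth note = 2; quarter = 4.
Total: 2 + 1 + 4 + 1 + 2 + 2 + 4 = 16.
16 ÷ 10 = 1 complete bar with 6 left over.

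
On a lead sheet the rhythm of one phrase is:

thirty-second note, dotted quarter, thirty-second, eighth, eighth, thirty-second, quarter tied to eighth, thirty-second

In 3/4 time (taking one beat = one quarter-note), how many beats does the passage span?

4.5

One quarter-note beat = 8 thirty-second notes.
Express everything in thirty-second notes: thirty-second note = 1; dotted quarter = 12; thirty-second = 1; eighth = 4; eighth = 4; thirty-second = 1; quarter tied to eighth (quarter + eighth) = 12; thirty-second = 1.
Altogether 1 + 12 + 1 + 4 + 4 + 1 + 12 + 1 = 36.
36 ÷ 8 = 4.5 beats.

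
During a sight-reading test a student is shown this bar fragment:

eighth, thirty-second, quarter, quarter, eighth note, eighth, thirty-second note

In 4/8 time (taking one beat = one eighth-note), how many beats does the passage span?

7.5

One eighth-note beat = 4 thirty-second notes.
Working in thirty-second notes: eighth = 4; thirty-second = 1; quarter = 8; quarter = 8; eighth note = 4; eighth = 4; thirty-second note = 1.
Total: 4 + 1 + 8 + 8 + 4 + 4 + 1 = 30.
30 ÷ 4 = 7.5 beats.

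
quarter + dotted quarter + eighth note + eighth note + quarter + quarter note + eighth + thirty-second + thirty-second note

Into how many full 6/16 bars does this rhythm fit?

4

One bar of 6/16 = 12 thirty-second notes.
Express everything in thirty-second notes: quarter = 8; dotted quarter = 12; eighth note = 4; eighth note = 4; quarter = 8; quarter note = 8; eighth = 4; thirty-second = 1; thirty-second note = 1.
Altogether 8 + 12 + 4 + 4 + 8 + 8 + 4 + 1 + 1 = 50.
50 ÷ 12 = 4 complete bars with 2 left over.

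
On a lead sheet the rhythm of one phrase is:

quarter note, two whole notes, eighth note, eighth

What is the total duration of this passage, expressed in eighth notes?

In eighth notes: quarter note = 2; whole note = 8; whole note = 8; eighth note = 1; eighth = 1.
Sum: 2 + 8 + 8 + 1 + 1 = 20 eighth notes.

20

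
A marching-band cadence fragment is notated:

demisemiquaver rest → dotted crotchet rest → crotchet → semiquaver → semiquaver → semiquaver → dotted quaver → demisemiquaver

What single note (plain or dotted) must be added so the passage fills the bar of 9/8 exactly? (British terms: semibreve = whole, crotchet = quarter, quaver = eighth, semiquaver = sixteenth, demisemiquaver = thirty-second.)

The bar of 9/8 = 36 thirty-second notes.
In thirty-second notes: demisemiquaver rest = 1; dotted crotchet rest = 12; crotchet = 8; semiquaver = 2; semiquaver = 2; semiquaver = 2; dotted quaver = 6; demisemiquaver = 1.
Total: 1 + 12 + 8 + 2 + 2 + 2 + 6 + 1 = 34.
Remaining: 36 − 34 = 2 thirty-second notes, which is a sixteenth note.

sixteenth note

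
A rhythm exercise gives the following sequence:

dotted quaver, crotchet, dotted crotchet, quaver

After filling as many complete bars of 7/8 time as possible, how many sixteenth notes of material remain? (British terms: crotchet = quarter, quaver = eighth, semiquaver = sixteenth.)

One bar of 7/8 = 14 sixteenth notes.
Working in sixteenth notes: dotted quaver = 3; crotchet = 4; dotted crotchet = 6; quaver = 2.
Sum: 3 + 4 + 6 + 2 = 15.
15 ÷ 14 = 1 complete bar with 1 sixteenth note remaining.

1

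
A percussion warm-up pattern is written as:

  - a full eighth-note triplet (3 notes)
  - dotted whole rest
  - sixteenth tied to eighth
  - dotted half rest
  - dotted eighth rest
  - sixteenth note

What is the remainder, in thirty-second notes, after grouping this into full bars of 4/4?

30

One bar of 4/4 = 16 sixteenth notes.
Express everything in sixteenth notes: a full eighth-note triplet (3 notes) (three triplet eighths span one quarter) = 4; dotted whole rest = 24; sixteenth tied to eighth (sixteenth + eighth) = 3; dotted half rest = 12; dotted eighth rest = 3; sixteenth note = 1.
Altogether 4 + 24 + 3 + 12 + 3 + 1 = 47.
47 ÷ 16 = 2 complete bars with 15 sixteenth notes remaining = 30 thirty-second notes.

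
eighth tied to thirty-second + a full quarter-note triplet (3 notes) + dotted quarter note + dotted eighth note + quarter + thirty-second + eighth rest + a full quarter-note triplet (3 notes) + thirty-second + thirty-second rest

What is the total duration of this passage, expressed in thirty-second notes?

70

In thirty-second notes: eighth tied to thirty-second (eighth + thirty-second) = 5; a full quarter-note triplet (3 notes) (three triplet quarters span one half) = 16; dotted quarter note = 12; dotted eighth note = 6; quarter = 8; thirty-second = 1; eighth rest = 4; a full quarter-note triplet (3 notes) (three triplet quarters span one half) = 16; thirty-second = 1; thirty-second rest = 1.
Sum: 5 + 16 + 12 + 6 + 8 + 1 + 4 + 16 + 1 + 1 = 70 thirty-second notes.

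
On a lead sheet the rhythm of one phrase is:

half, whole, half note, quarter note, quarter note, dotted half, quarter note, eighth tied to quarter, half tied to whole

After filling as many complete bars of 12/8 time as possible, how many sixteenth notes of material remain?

14

One bar of 12/8 = 12 eighth notes.
Working in eighth notes: half = 4; whole = 8; half note = 4; quarter note = 2; quarter note = 2; dotted half = 6; quarter note = 2; eighth tied to quarter (eighth + quarter) = 3; half tied to whole (half + whole) = 12.
Altogether 4 + 8 + 4 + 2 + 2 + 6 + 2 + 3 + 12 = 43.
43 ÷ 12 = 3 complete bars with 7 eighth notes remaining = 14 sixteenth notes.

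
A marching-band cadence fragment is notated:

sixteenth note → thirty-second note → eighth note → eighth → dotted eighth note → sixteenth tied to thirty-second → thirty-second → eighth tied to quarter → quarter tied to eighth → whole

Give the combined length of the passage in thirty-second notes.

77

Convert each value to thirty-second notes: sixteenth note = 2; thirty-second note = 1; eighth note = 4; eighth = 4; dotted eighth note = 6; sixteenth tied to thirty-second (sixteenth + thirty-second) = 3; thirty-second = 1; eighth tied to quarter (eighth + quarter) = 12; quarter tied to eighth (quarter + eighth) = 12; whole = 32.
Adding: 2 + 1 + 4 + 4 + 6 + 3 + 1 + 12 + 12 + 32 = 77 thirty-second notes.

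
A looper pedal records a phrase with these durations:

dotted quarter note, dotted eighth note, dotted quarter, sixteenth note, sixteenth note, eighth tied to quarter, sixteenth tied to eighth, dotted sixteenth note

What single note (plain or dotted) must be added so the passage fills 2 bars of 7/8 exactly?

2 bars of 7/8 = 56 thirty-second notes.
Convert each value to thirty-second notes: dotted quarter note = 12; dotted eighth note = 6; dotted quarter = 12; sixteenth note = 2; sixteenth note = 2; eighth tied to quarter (eighth + quarter) = 12; sixteenth tied to eighth (sixteenth + eighth) = 6; dotted sixteenth note = 3.
Total: 12 + 6 + 12 + 2 + 2 + 12 + 6 + 3 = 55.
Remaining: 56 − 55 = 1 thirty-second note, which is a thirty-second note.

thirty-second note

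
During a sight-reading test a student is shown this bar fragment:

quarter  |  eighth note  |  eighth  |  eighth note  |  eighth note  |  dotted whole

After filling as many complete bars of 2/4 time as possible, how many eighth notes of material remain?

2

One bar of 2/4 = 4 eighth notes.
Convert each value to eighth notes: quarter = 2; eighth note = 1; eighth = 1; eighth note = 1; eighth note = 1; dotted whole = 12.
Altogether 2 + 1 + 1 + 1 + 1 + 12 = 18.
18 ÷ 4 = 4 complete bars with 2 eighth notes remaining.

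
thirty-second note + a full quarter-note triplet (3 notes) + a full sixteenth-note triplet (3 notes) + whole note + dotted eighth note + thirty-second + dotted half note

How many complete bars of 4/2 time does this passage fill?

One bar of 4/2 = 64 thirty-second notes.
Working in thirty-second notes: thirty-second note = 1; a full quarter-note triplet (3 notes) (three triplet quarters span one half) = 16; a full sixteenth-note triplet (3 notes) (three triplet sixteenths span one eighth) = 4; whole note = 32; dotted eighth note = 6; thirty-second = 1; dotted half note = 24.
Altogether 1 + 16 + 4 + 32 + 6 + 1 + 24 = 84.
84 ÷ 64 = 1 complete bar with 20 left over.

1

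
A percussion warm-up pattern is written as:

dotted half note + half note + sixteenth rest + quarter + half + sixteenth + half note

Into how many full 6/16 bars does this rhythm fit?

7

One bar of 6/16 = 6 sixteenth notes.
In sixteenth notes: dotted half note = 12; half note = 8; sixteenth rest = 1; quarter = 4; half = 8; sixteenth = 1; half note = 8.
Total: 12 + 8 + 1 + 4 + 8 + 1 + 8 = 42.
42 ÷ 6 = 7 complete bars with 0 left over.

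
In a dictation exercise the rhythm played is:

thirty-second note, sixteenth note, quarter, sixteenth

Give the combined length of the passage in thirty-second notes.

Convert each value to thirty-second notes: thirty-second note = 1; sixteenth note = 2; quarter = 8; sixteenth = 2.
Total: 1 + 2 + 8 + 2 = 13 thirty-second notes.

13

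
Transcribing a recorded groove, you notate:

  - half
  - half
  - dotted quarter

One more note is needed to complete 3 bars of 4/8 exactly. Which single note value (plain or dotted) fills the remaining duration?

3 bars of 4/8 = 12 eighth notes.
Convert each value to eighth notes: half = 4; half = 4; dotted quarter = 3.
Total: 4 + 4 + 3 = 11.
Remaining: 12 − 11 = 1 eighth note, which is a eighth note.

eighth note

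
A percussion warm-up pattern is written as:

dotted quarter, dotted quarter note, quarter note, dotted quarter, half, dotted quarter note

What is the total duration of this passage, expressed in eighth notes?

18

Each duration in eighth notes: dotted quarter = 3; dotted quarter note = 3; quarter note = 2; dotted quarter = 3; half = 4; dotted quarter note = 3.
Adding: 3 + 3 + 2 + 3 + 4 + 3 = 18 eighth notes.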